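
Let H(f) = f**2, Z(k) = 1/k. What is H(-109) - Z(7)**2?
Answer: 582168/49 ≈ 11881.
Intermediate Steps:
H(-109) - Z(7)**2 = (-109)**2 - (1/7)**2 = 11881 - (1/7)**2 = 11881 - 1*1/49 = 11881 - 1/49 = 582168/49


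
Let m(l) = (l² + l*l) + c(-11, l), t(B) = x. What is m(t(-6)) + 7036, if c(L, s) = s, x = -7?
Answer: 7127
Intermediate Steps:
t(B) = -7
m(l) = l + 2*l² (m(l) = (l² + l*l) + l = (l² + l²) + l = 2*l² + l = l + 2*l²)
m(t(-6)) + 7036 = -7*(1 + 2*(-7)) + 7036 = -7*(1 - 14) + 7036 = -7*(-13) + 7036 = 91 + 7036 = 7127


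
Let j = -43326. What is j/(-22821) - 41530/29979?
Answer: 117038008/228050253 ≈ 0.51321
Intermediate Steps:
j/(-22821) - 41530/29979 = -43326/(-22821) - 41530/29979 = -43326*(-1/22821) - 41530*1/29979 = 14442/7607 - 41530/29979 = 117038008/228050253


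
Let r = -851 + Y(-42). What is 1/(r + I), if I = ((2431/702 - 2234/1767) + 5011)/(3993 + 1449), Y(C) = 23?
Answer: -173088252/143157622859 ≈ -0.0012091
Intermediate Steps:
I = 159449797/173088252 (I = ((2431*(1/702) - 2234*1/1767) + 5011)/5442 = ((187/54 - 2234/1767) + 5011)*(1/5442) = (69931/31806 + 5011)*(1/5442) = (159449797/31806)*(1/5442) = 159449797/173088252 ≈ 0.92121)
r = -828 (r = -851 + 23 = -828)
1/(r + I) = 1/(-828 + 159449797/173088252) = 1/(-143157622859/173088252) = -173088252/143157622859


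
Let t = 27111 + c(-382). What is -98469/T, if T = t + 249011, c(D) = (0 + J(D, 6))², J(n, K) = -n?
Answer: -10941/46894 ≈ -0.23331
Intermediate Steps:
c(D) = D² (c(D) = (0 - D)² = (-D)² = D²)
t = 173035 (t = 27111 + (-382)² = 27111 + 145924 = 173035)
T = 422046 (T = 173035 + 249011 = 422046)
-98469/T = -98469/422046 = -98469*1/422046 = -10941/46894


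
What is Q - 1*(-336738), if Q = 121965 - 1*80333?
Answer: 378370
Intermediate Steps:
Q = 41632 (Q = 121965 - 80333 = 41632)
Q - 1*(-336738) = 41632 - 1*(-336738) = 41632 + 336738 = 378370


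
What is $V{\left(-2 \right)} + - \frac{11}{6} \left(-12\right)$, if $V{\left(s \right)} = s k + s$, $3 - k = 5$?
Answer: $24$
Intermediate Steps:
$k = -2$ ($k = 3 - 5 = -2$)
$V{\left(s \right)} = - s$ ($V{\left(s \right)} = s \left(-2\right) + s = - 2 s + s = - s$)
$V{\left(-2 \right)} + - \frac{11}{6} \left(-12\right) = \left(-1\right) \left(-2\right) + - \frac{11}{6} \left(-12\right) = 2 + \left(-11\right) \frac{1}{6} \left(-12\right) = 2 - -22 = 2 + 22 = 24$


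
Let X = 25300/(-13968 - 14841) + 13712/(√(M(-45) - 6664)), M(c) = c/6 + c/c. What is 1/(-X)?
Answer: 6696848475/214947915815164 - 1959433659*I*√26682/53736978953791 ≈ 3.1156e-5 - 0.0059562*I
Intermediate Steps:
M(c) = 1 + c/6 (M(c) = c*(⅙) + 1 = c/6 + 1 = 1 + c/6)
X = -2300/2619 - 13712*I*√26682/13341 (X = 25300/(-13968 - 14841) + 13712/(√((1 + (⅙)*(-45)) - 6664)) = 25300/(-28809) + 13712/(√((1 - 15/2) - 6664)) = 25300*(-1/28809) + 13712/(√(-13/2 - 6664)) = -2300/2619 + 13712/(√(-13341/2)) = -2300/2619 + 13712/((I*√26682/2)) = -2300/2619 + 13712*(-I*√26682/13341) = -2300/2619 - 13712*I*√26682/13341 ≈ -0.8782 - 167.89*I)
1/(-X) = 1/(-(-2300/2619 - 13712*I*√26682/13341)) = 1/(2300/2619 + 13712*I*√26682/13341)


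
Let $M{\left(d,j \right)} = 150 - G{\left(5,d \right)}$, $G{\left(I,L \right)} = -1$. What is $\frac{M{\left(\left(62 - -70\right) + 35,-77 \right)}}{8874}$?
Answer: $\frac{151}{8874} \approx 0.017016$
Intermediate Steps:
$M{\left(d,j \right)} = 151$ ($M{\left(d,j \right)} = 150 - -1 = 150 + 1 = 151$)
$\frac{M{\left(\left(62 - -70\right) + 35,-77 \right)}}{8874} = \frac{151}{8874}$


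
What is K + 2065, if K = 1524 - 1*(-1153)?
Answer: 4742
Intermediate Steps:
K = 2677 (K = 1524 + 1153 = 2677)
K + 2065 = 2677 + 2065 = 4742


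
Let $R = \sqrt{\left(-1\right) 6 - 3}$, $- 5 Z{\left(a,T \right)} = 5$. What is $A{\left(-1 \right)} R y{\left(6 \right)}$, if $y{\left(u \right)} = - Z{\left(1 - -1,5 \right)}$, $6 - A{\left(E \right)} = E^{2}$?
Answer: $15 i \approx 15.0 i$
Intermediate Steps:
$Z{\left(a,T \right)} = -1$ ($Z{\left(a,T \right)} = \left(- \frac{1}{5}\right) 5 = -1$)
$A{\left(E \right)} = 6 - E^{2}$
$y{\left(u \right)} = 1$ ($y{\left(u \right)} = \left(-1\right) \left(-1\right) = 1$)
$R = 3 i$ ($R = \sqrt{-6 - 3} = \sqrt{-9} = 3 i \approx 3.0 i$)
$A{\left(-1 \right)} R y{\left(6 \right)} = \left(6 - \left(-1\right)^{2}\right) 3 i 1 = \left(6 - 1\right) 3 i 1 = 5 \cdot 3 i 1 = 15 i 1 = 15 i$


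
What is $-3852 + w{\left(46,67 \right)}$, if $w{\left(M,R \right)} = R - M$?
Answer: $-3831$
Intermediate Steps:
$-3852 + w{\left(46,67 \right)} = -3852 + \left(67 - 46\right) = -3852 + 21 = -3831$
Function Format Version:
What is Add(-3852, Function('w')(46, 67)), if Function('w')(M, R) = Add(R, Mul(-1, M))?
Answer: -3831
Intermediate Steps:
Add(-3852, Function('w')(46, 67)) = Add(-3852, Add(67, Mul(-1, 46))) = Add(-3852, Add(67, -46)) = Add(-3852, 21) = -3831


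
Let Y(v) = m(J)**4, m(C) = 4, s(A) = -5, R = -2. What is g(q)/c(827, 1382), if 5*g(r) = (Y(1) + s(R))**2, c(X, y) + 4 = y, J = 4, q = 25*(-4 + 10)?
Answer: 63001/6890 ≈ 9.1438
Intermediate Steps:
q = 150 (q = 25*6 = 150)
c(X, y) = -4 + y
Y(v) = 256 (Y(v) = 4**4 = 256)
g(r) = 63001/5 (g(r) = (256 - 5)**2/5 = (1/5)*251**2 = (1/5)*63001 = 63001/5)
g(q)/c(827, 1382) = 63001/(5*(-4 + 1382)) = (63001/5)/1378 = (63001/5)*(1/1378) = 63001/6890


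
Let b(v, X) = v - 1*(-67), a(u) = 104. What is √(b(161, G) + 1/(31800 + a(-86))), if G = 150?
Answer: √14504581322/7976 ≈ 15.100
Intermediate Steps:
b(v, X) = 67 + v (b(v, X) = v + 67 = 67 + v)
√(b(161, G) + 1/(31800 + a(-86))) = √((67 + 161) + 1/(31800 + 104)) = √(228 + 1/31904) = √(7274113/31904) = √14504581322/7976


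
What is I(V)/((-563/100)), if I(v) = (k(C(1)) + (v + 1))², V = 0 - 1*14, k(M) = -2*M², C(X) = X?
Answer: -22500/563 ≈ -39.964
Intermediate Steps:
V = -14 (V = 0 - 14 = -14)
I(v) = (-1 + v)² (I(v) = (-2*1² + (v + 1))² = (-2*1 + (1 + v))² = (-2 + (1 + v))² = (-1 + v)²)
I(V)/((-563/100)) = (-1 - 14)²/((-563/100)) = (-15)²/((-563*1/100)) = 225/(-563/100) = 225*(-100/563) = -22500/563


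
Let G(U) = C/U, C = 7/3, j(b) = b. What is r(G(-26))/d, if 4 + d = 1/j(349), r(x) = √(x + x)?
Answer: -349*I*√273/54405 ≈ -0.10599*I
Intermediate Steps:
C = 7/3 (C = 7*(⅓) = 7/3 ≈ 2.3333)
G(U) = 7/(3*U)
r(x) = √2*√x (r(x) = √(2*x) = √2*√x)
d = -1395/349 (d = -4 + 1/349 = -1395/349 ≈ -3.9971)
r(G(-26))/d = (√2*√((7/3)/(-26)))/(-1395/349) = (√2*√((7/3)*(-1/26)))*(-349/1395) = (√2*√(-7/78))*(-349/1395) = (√2*(I*√546/78))*(-349/1395) = (I*√273/39)*(-349/1395) = -349*I*√273/54405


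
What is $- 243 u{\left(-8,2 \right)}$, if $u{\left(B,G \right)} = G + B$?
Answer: $1458$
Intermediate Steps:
$u{\left(B,G \right)} = B + G$
$- 243 u{\left(-8,2 \right)} = - 243 \left(-8 + 2\right) = \left(-243\right) \left(-6\right) = 1458$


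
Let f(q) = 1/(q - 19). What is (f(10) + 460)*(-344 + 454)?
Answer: 455290/9 ≈ 50588.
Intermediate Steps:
f(q) = 1/(-19 + q)
(f(10) + 460)*(-344 + 454) = (1/(-19 + 10) + 460)*(-344 + 454) = (1/(-9) + 460)*110 = (-1/9 + 460)*110 = (4139/9)*110 = 455290/9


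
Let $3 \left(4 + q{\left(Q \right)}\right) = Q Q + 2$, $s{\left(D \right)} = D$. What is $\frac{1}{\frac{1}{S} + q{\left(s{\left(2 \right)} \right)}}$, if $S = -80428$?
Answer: $- \frac{80428}{160857} \approx -0.5$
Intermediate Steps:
$q{\left(Q \right)} = - \frac{10}{3} + \frac{Q^{2}}{3}$ ($q{\left(Q \right)} = -4 + \frac{Q Q + 2}{3} = -4 + \frac{Q^{2} + 2}{3} = -4 + \frac{2 + Q^{2}}{3} = -4 + \left(\frac{2}{3} + \frac{Q^{2}}{3}\right) = - \frac{10}{3} + \frac{Q^{2}}{3}$)
$\frac{1}{\frac{1}{S} + q{\left(s{\left(2 \right)} \right)}} = \frac{1}{\frac{1}{-80428} - \left(\frac{10}{3} - \frac{2^{2}}{3}\right)} = \frac{1}{- \frac{1}{80428} + \left(- \frac{10}{3} + \frac{1}{3} \cdot 4\right)} = \frac{1}{- \frac{1}{80428} + \left(- \frac{10}{3} + \frac{4}{3}\right)} = \frac{1}{- \frac{1}{80428} - 2} = \frac{1}{- \frac{160857}{80428}} = - \frac{80428}{160857}$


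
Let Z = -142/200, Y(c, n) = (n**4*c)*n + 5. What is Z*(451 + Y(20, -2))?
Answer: 3266/25 ≈ 130.64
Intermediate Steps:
Y(c, n) = 5 + c*n**5 (Y(c, n) = (c*n**4)*n + 5 = c*n**5 + 5 = 5 + c*n**5)
Z = -71/100 (Z = -142*1/200 = -71/100 ≈ -0.71000)
Z*(451 + Y(20, -2)) = -71*(451 + (5 + 20*(-2)**5))/100 = -71*(451 + (5 + 20*(-32)))/100 = -71*(451 + (5 - 640))/100 = -71*(451 - 635)/100 = -71/100*(-184) = 3266/25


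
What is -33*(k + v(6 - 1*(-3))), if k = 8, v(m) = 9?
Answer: -561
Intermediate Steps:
-33*(k + v(6 - 1*(-3))) = -33*(8 + 9) = -33*17 = -561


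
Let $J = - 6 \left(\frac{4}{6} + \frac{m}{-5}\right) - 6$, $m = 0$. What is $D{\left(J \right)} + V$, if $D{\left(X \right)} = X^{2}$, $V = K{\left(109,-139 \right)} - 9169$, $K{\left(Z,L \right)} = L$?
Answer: $-9208$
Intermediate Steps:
$J = -10$ ($J = - 6 \left(\frac{4}{6} + \frac{0}{-5}\right) - 6 = - 6 \left(4 \cdot \frac{1}{6} + 0 \left(- \frac{1}{5}\right)\right) - 6 = - 6 \left(\frac{2}{3} + 0\right) - 6 = \left(-6\right) \frac{2}{3} - 6 = -4 - 6 = -10$)
$V = -9308$ ($V = -139 - 9169 = -9308$)
$D{\left(J \right)} + V = \left(-10\right)^{2} - 9308 = 100 - 9308 = -9208$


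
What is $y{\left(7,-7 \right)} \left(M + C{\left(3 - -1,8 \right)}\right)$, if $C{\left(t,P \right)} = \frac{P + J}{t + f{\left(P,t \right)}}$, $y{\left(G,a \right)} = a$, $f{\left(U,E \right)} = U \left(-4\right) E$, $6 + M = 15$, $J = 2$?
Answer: $- \frac{3871}{62} \approx -62.435$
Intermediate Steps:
$M = 9$ ($M = -6 + 15 = 9$)
$f{\left(U,E \right)} = - 4 E U$ ($f{\left(U,E \right)} = - 4 U E = - 4 E U$)
$C{\left(t,P \right)} = \frac{2 + P}{t - 4 P t}$ ($C{\left(t,P \right)} = \frac{P + 2}{t - 4 t P} = \frac{2 + P}{t - 4 P t}$)
$y{\left(7,-7 \right)} \left(M + C{\left(3 - -1,8 \right)}\right) = - 7 \left(9 + \frac{-2 - 8}{\left(3 - -1\right) \left(-1 + 4 \cdot 8\right)}\right) = - 7 \left(9 + \frac{-2 - 8}{\left(3 + 1\right) \left(-1 + 32\right)}\right) = - 7 \left(9 + \frac{1}{4} \cdot \frac{1}{31} \left(-10\right)\right) = - 7 \left(9 - \frac{5}{62}\right) = \left(-7\right) \frac{553}{62} = - \frac{3871}{62}$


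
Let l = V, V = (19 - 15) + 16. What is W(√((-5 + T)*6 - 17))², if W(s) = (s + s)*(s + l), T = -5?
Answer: -99484 - 12320*I*√77 ≈ -99484.0 - 1.0811e+5*I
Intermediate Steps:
V = 20 (V = 4 + 16 = 20)
l = 20
W(s) = 2*s*(20 + s) (W(s) = (s + s)*(s + 20) = (2*s)*(20 + s) = 2*s*(20 + s))
W(√((-5 + T)*6 - 17))² = (2*√((-5 - 5)*6 - 17)*(20 + √((-5 - 5)*6 - 17)))² = (2*√(-10*6 - 17)*(20 + √(-10*6 - 17)))² = (2*√(-60 - 17)*(20 + √(-60 - 17)))² = (2*√(-77)*(20 + √(-77)))² = (2*(I*√77)*(20 + I*√77))² = (2*I*√77*(20 + I*√77))² = -308*(20 + I*√77)²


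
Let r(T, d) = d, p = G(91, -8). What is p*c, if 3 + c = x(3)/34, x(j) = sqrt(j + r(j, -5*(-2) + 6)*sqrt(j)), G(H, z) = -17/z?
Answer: -51/8 + sqrt(3 + 16*sqrt(3))/16 ≈ -6.0286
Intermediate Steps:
p = 17/8 (p = -17/(-8) = -17*(-1/8) = 17/8 ≈ 2.1250)
x(j) = sqrt(j + 16*sqrt(j)) (x(j) = sqrt(j + (-5*(-2) + 6)*sqrt(j)) = sqrt(j + (10 + 6)*sqrt(j)) = sqrt(j + 16*sqrt(j)))
c = -3 + sqrt(3 + 16*sqrt(3))/34 ≈ -2.8370
p*c = 17*(-3 + sqrt(3 + 16*sqrt(3))/34)/8 = -51/8 + sqrt(3 + 16*sqrt(3))/16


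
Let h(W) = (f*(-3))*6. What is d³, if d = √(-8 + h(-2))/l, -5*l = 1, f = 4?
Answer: 40000*I*√5 ≈ 89443.0*I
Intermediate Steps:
l = -⅕ (l = -⅕*1 = -⅕ ≈ -0.20000)
h(W) = -72 (h(W) = (4*(-3))*6 = -12*6 = -72)
d = -20*I*√5 (d = √(-8 - 72)/(-⅕) = √(-80)*(-5) = (4*I*√5)*(-5) = -20*I*√5 ≈ -44.721*I)
d³ = (-20*I*√5)³ = 40000*I*√5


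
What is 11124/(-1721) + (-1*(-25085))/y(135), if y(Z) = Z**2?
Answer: -31912723/6273045 ≈ -5.0873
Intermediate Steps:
11124/(-1721) + (-1*(-25085))/y(135) = 11124/(-1721) + (-1*(-25085))/(135**2) = 11124*(-1/1721) + 25085/18225 = -11124/1721 + 25085*(1/18225) = -11124/1721 + 5017/3645 = -31912723/6273045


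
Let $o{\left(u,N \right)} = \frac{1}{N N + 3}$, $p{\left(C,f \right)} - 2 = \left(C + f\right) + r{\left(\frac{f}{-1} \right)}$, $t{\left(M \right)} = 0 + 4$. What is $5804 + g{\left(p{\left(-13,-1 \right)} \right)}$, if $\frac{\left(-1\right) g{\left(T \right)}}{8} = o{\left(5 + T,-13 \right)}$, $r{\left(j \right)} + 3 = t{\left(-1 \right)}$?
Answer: $\frac{249570}{43} \approx 5804.0$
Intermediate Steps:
$t{\left(M \right)} = 4$
$r{\left(j \right)} = 1$ ($r{\left(j \right)} = -3 + 4 = 1$)
$p{\left(C,f \right)} = 3 + C + f$ ($p{\left(C,f \right)} = 2 + \left(\left(C + f\right) + 1\right) = 2 + \left(1 + C + f\right) = 3 + C + f$)
$o{\left(u,N \right)} = \frac{1}{3 + N^{2}}$ ($o{\left(u,N \right)} = \frac{1}{N^{2} + 3} = \frac{1}{3 + N^{2}}$)
$g{\left(T \right)} = - \frac{2}{43}$ ($g{\left(T \right)} = - \frac{8}{3 + \left(-13\right)^{2}} = - \frac{8}{3 + 169} = - \frac{8}{172} = \left(-8\right) \frac{1}{172} = - \frac{2}{43}$)
$5804 + g{\left(p{\left(-13,-1 \right)} \right)} = 5804 - \frac{2}{43} = \frac{249570}{43}$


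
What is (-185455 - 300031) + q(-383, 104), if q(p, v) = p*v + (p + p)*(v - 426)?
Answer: -278666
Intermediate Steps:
q(p, v) = p*v + 2*p*(-426 + v) (q(p, v) = p*v + (2*p)*(-426 + v) = p*v + 2*p*(-426 + v))
(-185455 - 300031) + q(-383, 104) = (-185455 - 300031) + 3*(-383)*(-284 + 104) = -485486 + 3*(-383)*(-180) = -485486 + 206820 = -278666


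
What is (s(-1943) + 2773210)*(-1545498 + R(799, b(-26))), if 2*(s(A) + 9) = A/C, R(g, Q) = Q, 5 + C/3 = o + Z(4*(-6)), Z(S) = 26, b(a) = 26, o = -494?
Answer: -6081699981068416/1419 ≈ -4.2859e+12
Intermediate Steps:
C = -1419 (C = -15 + 3*(-494 + 26) = -15 + 3*(-468) = -15 - 1404 = -1419)
s(A) = -9 - A/2838 (s(A) = -9 + (A/(-1419))/2 = -9 + (A*(-1/1419))/2 = -9 + (-A/1419)/2 = -9 - A/2838)
(s(-1943) + 2773210)*(-1545498 + R(799, b(-26))) = ((-9 - 1/2838*(-1943)) + 2773210)*(-1545498 + 26) = ((-9 + 1943/2838) + 2773210)*(-1545472) = (-23599/2838 + 2773210)*(-1545472) = (7870346381/2838)*(-1545472) = -6081699981068416/1419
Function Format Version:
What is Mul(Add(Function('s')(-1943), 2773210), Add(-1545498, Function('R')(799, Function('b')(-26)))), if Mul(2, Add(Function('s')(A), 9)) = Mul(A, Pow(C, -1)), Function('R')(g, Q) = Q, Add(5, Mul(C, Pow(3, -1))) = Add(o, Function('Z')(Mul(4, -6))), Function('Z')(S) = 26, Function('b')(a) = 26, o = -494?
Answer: Rational(-6081699981068416, 1419) ≈ -4.2859e+12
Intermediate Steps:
C = -1419 (C = Add(-15, Mul(3, Add(-494, 26))) = Add(-15, Mul(3, -468)) = Add(-15, -1404) = -1419)
Function('s')(A) = Add(-9, Mul(Rational(-1, 2838), A)) (Function('s')(A) = Add(-9, Mul(Rational(1, 2), Mul(A, Pow(-1419, -1)))) = Add(-9, Mul(Rational(1, 2), Mul(A, Rational(-1, 1419)))) = Add(-9, Mul(Rational(1, 2), Mul(Rational(-1, 1419), A))) = Add(-9, Mul(Rational(-1, 2838), A)))
Mul(Add(Function('s')(-1943), 2773210), Add(-1545498, Function('R')(799, Function('b')(-26)))) = Mul(Add(Add(-9, Mul(Rational(-1, 2838), -1943)), 2773210), Add(-1545498, 26)) = Mul(Add(Add(-9, Rational(1943, 2838)), 2773210), -1545472) = Mul(Add(Rational(-23599, 2838), 2773210), -1545472) = Mul(Rational(7870346381, 2838), -1545472) = Rational(-6081699981068416, 1419)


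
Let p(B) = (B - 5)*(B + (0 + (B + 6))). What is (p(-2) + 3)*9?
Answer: -99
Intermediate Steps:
p(B) = (-5 + B)*(6 + 2*B) (p(B) = (-5 + B)*(B + (0 + (6 + B))) = (-5 + B)*(B + (6 + B)) = (-5 + B)*(6 + 2*B))
(p(-2) + 3)*9 = ((-30 - 4*(-2) + 2*(-2)²) + 3)*9 = ((-30 + 8 + 2*4) + 3)*9 = ((-30 + 8 + 8) + 3)*9 = (-14 + 3)*9 = -11*9 = -99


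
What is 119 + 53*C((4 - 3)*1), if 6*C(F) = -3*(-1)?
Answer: 291/2 ≈ 145.50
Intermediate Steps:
C(F) = ½ (C(F) = (-3*(-1))/6 = (⅙)*3 = ½)
119 + 53*C((4 - 3)*1) = 119 + 53*(½) = 119 + 53/2 = 291/2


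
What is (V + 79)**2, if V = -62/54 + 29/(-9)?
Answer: 4060225/729 ≈ 5569.6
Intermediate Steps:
V = -118/27 (V = -62*1/54 + 29*(-1/9) = -31/27 - 29/9 = -118/27 ≈ -4.3704)
(V + 79)**2 = (-118/27 + 79)**2 = (2015/27)**2 = 4060225/729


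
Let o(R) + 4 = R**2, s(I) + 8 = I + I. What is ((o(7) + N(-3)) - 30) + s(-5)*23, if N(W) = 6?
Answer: -393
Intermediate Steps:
s(I) = -8 + 2*I (s(I) = -8 + (I + I) = -8 + 2*I)
o(R) = -4 + R**2
((o(7) + N(-3)) - 30) + s(-5)*23 = (((-4 + 7**2) + 6) - 30) + (-8 + 2*(-5))*23 = (((-4 + 49) + 6) - 30) + (-8 - 10)*23 = ((45 + 6) - 30) - 18*23 = (51 - 30) - 414 = 21 - 414 = -393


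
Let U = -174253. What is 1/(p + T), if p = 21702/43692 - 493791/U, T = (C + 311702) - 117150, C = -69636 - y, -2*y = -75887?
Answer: 634455173/55182265563324 ≈ 1.1497e-5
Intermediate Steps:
y = 75887/2 (y = -½*(-75887) = 75887/2 ≈ 37944.)
C = -215159/2 (C = -69636 - 1*75887/2 = -69636 - 75887/2 = -215159/2 ≈ -1.0758e+5)
T = 173945/2 (T = (-215159/2 + 311702) - 117150 = 408245/2 - 117150 = 173945/2 ≈ 86973.)
p = 4226059163/1268910346 (p = 21702/43692 - 493791/(-174253) = 21702*(1/43692) - 493791*(-1/174253) = 3617/7282 + 493791/174253 = 4226059163/1268910346 ≈ 3.3305)
1/(p + T) = 1/(4226059163/1268910346 + 173945/2) = 1/(55182265563324/634455173) = 634455173/55182265563324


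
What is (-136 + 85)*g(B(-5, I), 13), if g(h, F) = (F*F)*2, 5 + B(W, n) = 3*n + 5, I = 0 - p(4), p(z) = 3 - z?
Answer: -17238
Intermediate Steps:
I = 1 (I = 0 - (3 - 1*4) = 0 - (3 - 4) = 0 - 1*(-1) = 0 + 1 = 1)
B(W, n) = 3*n (B(W, n) = -5 + (3*n + 5) = -5 + (5 + 3*n) = 3*n)
g(h, F) = 2*F² (g(h, F) = F²*2 = 2*F²)
(-136 + 85)*g(B(-5, I), 13) = (-136 + 85)*(2*13²) = -102*169 = -51*338 = -17238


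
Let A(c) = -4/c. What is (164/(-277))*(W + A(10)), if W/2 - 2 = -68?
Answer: 108568/1385 ≈ 78.388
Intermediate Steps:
W = -132 (W = 4 + 2*(-68) = 4 - 136 = -132)
(164/(-277))*(W + A(10)) = (164/(-277))*(-132 - 4/10) = (164*(-1/277))*(-132 - 4*⅒) = -164*(-132 - ⅖)/277 = -164/277*(-662/5) = 108568/1385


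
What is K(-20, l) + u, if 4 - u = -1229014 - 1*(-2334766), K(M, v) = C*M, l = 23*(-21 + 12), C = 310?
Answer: -1111948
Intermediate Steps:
l = -207 (l = 23*(-9) = -207)
K(M, v) = 310*M
u = -1105748 (u = 4 - (-1229014 - 1*(-2334766)) = 4 - (-1229014 + 2334766) = 4 - 1*1105752 = 4 - 1105752 = -1105748)
K(-20, l) + u = 310*(-20) - 1105748 = -6200 - 1105748 = -1111948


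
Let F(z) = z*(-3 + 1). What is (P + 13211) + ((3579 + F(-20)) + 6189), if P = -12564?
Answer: 10455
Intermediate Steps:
F(z) = -2*z (F(z) = z*(-2) = -2*z)
(P + 13211) + ((3579 + F(-20)) + 6189) = (-12564 + 13211) + ((3579 - 2*(-20)) + 6189) = 647 + ((3579 + 40) + 6189) = 647 + (3619 + 6189) = 647 + 9808 = 10455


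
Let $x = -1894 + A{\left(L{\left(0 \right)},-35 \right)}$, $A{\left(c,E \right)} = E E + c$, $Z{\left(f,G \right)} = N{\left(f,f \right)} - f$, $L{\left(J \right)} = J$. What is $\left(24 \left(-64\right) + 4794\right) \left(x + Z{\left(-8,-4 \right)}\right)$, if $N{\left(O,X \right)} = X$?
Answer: $-2179602$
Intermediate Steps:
$Z{\left(f,G \right)} = 0$ ($Z{\left(f,G \right)} = f - f = 0$)
$A{\left(c,E \right)} = c + E^{2}$ ($A{\left(c,E \right)} = E^{2} + c = c + E^{2}$)
$x = -669$ ($x = -1894 + \left(0 + \left(-35\right)^{2}\right) = -1894 + \left(0 + 1225\right) = -1894 + 1225 = -669$)
$\left(24 \left(-64\right) + 4794\right) \left(x + Z{\left(-8,-4 \right)}\right) = \left(24 \left(-64\right) + 4794\right) \left(-669 + 0\right) = \left(-1536 + 4794\right) \left(-669\right) = 3258 \left(-669\right) = -2179602$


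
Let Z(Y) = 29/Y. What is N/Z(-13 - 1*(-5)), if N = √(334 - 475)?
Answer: -8*I*√141/29 ≈ -3.2757*I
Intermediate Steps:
N = I*√141 (N = √(-141) = I*√141 ≈ 11.874*I)
N/Z(-13 - 1*(-5)) = (I*√141)/((29/(-13 - 1*(-5)))) = (I*√141)/((29/(-13 + 5))) = (I*√141)/((29/(-8))) = (I*√141)/((29*(-⅛))) = (I*√141)/(-29/8) = (I*√141)*(-8/29) = -8*I*√141/29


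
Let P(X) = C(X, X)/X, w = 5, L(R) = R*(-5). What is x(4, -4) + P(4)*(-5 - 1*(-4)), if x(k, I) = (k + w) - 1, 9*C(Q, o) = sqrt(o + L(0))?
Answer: 143/18 ≈ 7.9444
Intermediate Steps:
L(R) = -5*R
C(Q, o) = sqrt(o)/9 (C(Q, o) = sqrt(o - 5*0)/9 = sqrt(o + 0)/9 = sqrt(o)/9)
x(k, I) = 4 + k (x(k, I) = (k + 5) - 1 = (5 + k) - 1 = 4 + k)
P(X) = 1/(9*sqrt(X)) (P(X) = (sqrt(X)/9)/X = 1/(9*sqrt(X)))
x(4, -4) + P(4)*(-5 - 1*(-4)) = (4 + 4) + (1/(9*sqrt(4)))*(-5 - 1*(-4)) = 8 + ((1/9)*(1/2))*(-5 + 4) = 8 + (1/18)*(-1) = 8 - 1/18 = 143/18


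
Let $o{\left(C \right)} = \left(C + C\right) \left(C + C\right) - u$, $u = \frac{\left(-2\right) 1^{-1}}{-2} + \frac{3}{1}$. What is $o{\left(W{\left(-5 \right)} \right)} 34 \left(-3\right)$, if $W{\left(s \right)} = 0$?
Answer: $408$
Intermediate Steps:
$u = 4$ ($u = \left(-2\right) 1 \left(- \frac{1}{2}\right) + 3 \cdot 1 = \left(-2\right) \left(- \frac{1}{2}\right) + 3 = 1 + 3 = 4$)
$o{\left(C \right)} = -4 + 4 C^{2}$ ($o{\left(C \right)} = \left(C + C\right) \left(C + C\right) - 4 = 2 C 2 C - 4 = 4 C^{2} - 4 = -4 + 4 C^{2}$)
$o{\left(W{\left(-5 \right)} \right)} 34 \left(-3\right) = \left(-4 + 4 \cdot 0^{2}\right) 34 \left(-3\right) = \left(-4 + 4 \cdot 0\right) 34 \left(-3\right) = \left(-4 + 0\right) 34 \left(-3\right) = \left(-4\right) 34 \left(-3\right) = \left(-136\right) \left(-3\right) = 408$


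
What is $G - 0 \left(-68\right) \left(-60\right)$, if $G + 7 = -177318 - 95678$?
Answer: $-273003$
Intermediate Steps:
$G = -273003$ ($G = -7 - 272996 = -273003$)
$G - 0 \left(-68\right) \left(-60\right) = -273003 - 0 \left(-68\right) \left(-60\right) = -273003 - 0 \left(-60\right) = -273003 - 0 = -273003 + 0 = -273003$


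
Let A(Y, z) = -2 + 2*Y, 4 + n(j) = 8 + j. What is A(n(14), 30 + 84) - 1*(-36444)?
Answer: 36478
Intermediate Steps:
n(j) = 4 + j (n(j) = -4 + (8 + j) = 4 + j)
A(n(14), 30 + 84) - 1*(-36444) = (-2 + 2*(4 + 14)) - 1*(-36444) = (-2 + 2*18) + 36444 = (-2 + 36) + 36444 = 34 + 36444 = 36478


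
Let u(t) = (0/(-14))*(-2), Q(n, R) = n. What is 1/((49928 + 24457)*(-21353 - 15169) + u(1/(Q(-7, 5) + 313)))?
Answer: -1/2716688970 ≈ -3.6809e-10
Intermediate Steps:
u(t) = 0 (u(t) = (0*(-1/14))*(-2) = 0*(-2) = 0)
1/((49928 + 24457)*(-21353 - 15169) + u(1/(Q(-7, 5) + 313))) = 1/((49928 + 24457)*(-21353 - 15169) + 0) = 1/(74385*(-36522) + 0) = 1/(-2716688970 + 0) = 1/(-2716688970) = -1/2716688970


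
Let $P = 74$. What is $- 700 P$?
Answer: $-51800$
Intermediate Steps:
$- 700 P = \left(-700\right) 74 = -51800$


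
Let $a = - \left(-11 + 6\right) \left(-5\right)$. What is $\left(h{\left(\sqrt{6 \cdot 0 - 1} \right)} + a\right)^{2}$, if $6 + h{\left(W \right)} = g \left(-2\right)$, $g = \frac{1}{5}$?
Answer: $\frac{24649}{25} \approx 985.96$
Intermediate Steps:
$g = \frac{1}{5} \approx 0.2$
$h{\left(W \right)} = - \frac{32}{5}$ ($h{\left(W \right)} = -6 + \frac{1}{5} \left(-2\right) = -6 - \frac{2}{5} = - \frac{32}{5}$)
$a = -25$ ($a = - \left(-5\right) \left(-5\right) = \left(-1\right) 25 = -25$)
$\left(h{\left(\sqrt{6 \cdot 0 - 1} \right)} + a\right)^{2} = \left(- \frac{32}{5} - 25\right)^{2} = \left(- \frac{157}{5}\right)^{2} = \frac{24649}{25}$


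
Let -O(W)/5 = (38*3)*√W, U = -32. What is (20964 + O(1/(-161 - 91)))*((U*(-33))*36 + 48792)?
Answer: 1819842912 - 8246760*I*√7/7 ≈ 1.8198e+9 - 3.117e+6*I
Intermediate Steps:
O(W) = -570*√W (O(W) = -5*38*3*√W = -570*√W)
(20964 + O(1/(-161 - 91)))*((U*(-33))*36 + 48792) = (20964 - 570*I*√7/42)*(-32*(-33)*36 + 48792) = (20964 - 570*I*√7/42)*(1056*36 + 48792) = (20964 - 95*I*√7/7)*(38016 + 48792) = (20964 - 95*I*√7/7)*86808 = 1819842912 - 8246760*I*√7/7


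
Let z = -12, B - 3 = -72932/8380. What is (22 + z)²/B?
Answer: -52375/2987 ≈ -17.534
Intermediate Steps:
B = -11948/2095 (B = 3 - 72932/8380 = 3 - 72932*1/8380 = 3 - 18233/2095 = -11948/2095 ≈ -5.7031)
(22 + z)²/B = (22 - 12)²/(-11948/2095) = 10²*(-2095/11948) = 100*(-2095/11948) = -52375/2987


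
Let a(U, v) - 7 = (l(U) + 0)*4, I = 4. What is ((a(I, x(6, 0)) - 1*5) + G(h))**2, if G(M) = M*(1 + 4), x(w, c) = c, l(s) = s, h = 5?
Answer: 1849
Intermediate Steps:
G(M) = 5*M (G(M) = M*5 = 5*M)
a(U, v) = 7 + 4*U (a(U, v) = 7 + (U + 0)*4 = 7 + U*4 = 7 + 4*U)
((a(I, x(6, 0)) - 1*5) + G(h))**2 = (((7 + 4*4) - 1*5) + 5*5)**2 = (((7 + 16) - 5) + 25)**2 = ((23 - 5) + 25)**2 = (18 + 25)**2 = 43**2 = 1849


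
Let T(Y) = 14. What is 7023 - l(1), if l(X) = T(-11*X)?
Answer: 7009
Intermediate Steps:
l(X) = 14
7023 - l(1) = 7023 - 1*14 = 7023 - 14 = 7009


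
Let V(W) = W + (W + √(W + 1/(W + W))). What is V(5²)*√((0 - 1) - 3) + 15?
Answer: 15 + I*(500 + 3*√278)/5 ≈ 15.0 + 110.0*I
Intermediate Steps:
V(W) = √(W + 1/(2*W)) + 2*W (V(W) = W + (W + √(W + 1/(2*W))) = √(W + 1/(2*W)) + 2*W)
V(5²)*√((0 - 1) - 3) + 15 = (√(2/(5²) + 4*5²)/2 + 2*5²)*√((0 - 1) - 3) + 15 = (√(2/25 + 4*25)/2 + 2*25)*√(-1 - 3) + 15 = (√(2*(1/25) + 100)/2 + 50)*√(-4) + 15 = (√(2/25 + 100)/2 + 50)*(2*I) + 15 = (√(2502/25)/2 + 50)*(2*I) + 15 = ((3*√278/5)/2 + 50)*(2*I) + 15 = (3*√278/10 + 50)*(2*I) + 15 = (50 + 3*√278/10)*(2*I) + 15 = 2*I*(50 + 3*√278/10) + 15 = 15 + 2*I*(50 + 3*√278/10)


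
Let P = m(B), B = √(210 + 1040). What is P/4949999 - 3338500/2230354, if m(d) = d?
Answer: -1669250/1115177 + 25*√2/4949999 ≈ -1.4968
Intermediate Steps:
B = 25*√2 (B = √1250 = 25*√2 ≈ 35.355)
P = 25*√2 ≈ 35.355
P/4949999 - 3338500/2230354 = (25*√2)/4949999 - 3338500/2230354 = (25*√2)*(1/4949999) - 3338500*1/2230354 = 25*√2/4949999 - 1669250/1115177 = -1669250/1115177 + 25*√2/4949999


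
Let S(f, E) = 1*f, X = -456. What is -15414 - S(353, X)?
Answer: -15767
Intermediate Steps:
S(f, E) = f
-15414 - S(353, X) = -15414 - 1*353 = -15414 - 353 = -15767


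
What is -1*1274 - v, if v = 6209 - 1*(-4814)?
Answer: -12297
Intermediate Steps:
v = 11023 (v = 6209 + 4814 = 11023)
-1*1274 - v = -1*1274 - 1*11023 = -1274 - 11023 = -12297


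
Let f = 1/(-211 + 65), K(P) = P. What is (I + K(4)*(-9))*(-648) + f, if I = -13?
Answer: 4635791/146 ≈ 31752.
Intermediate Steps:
f = -1/146 (f = 1/(-146) = -1/146 ≈ -0.0068493)
(I + K(4)*(-9))*(-648) + f = (-13 + 4*(-9))*(-648) - 1/146 = (-13 - 36)*(-648) - 1/146 = -49*(-648) - 1/146 = 31752 - 1/146 = 4635791/146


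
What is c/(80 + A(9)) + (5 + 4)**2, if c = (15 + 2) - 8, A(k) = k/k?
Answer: 730/9 ≈ 81.111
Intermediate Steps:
A(k) = 1
c = 9 (c = 17 - 8 = 9)
c/(80 + A(9)) + (5 + 4)**2 = 9/(80 + 1) + (5 + 4)**2 = 9/81 + 9**2 = (1/81)*9 + 81 = 1/9 + 81 = 730/9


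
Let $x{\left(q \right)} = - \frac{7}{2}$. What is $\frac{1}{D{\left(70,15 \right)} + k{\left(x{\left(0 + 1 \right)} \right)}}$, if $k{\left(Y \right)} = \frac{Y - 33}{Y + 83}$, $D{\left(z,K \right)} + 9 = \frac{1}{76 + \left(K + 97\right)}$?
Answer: $- \frac{29892}{282593} \approx -0.10578$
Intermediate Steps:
$x{\left(q \right)} = - \frac{7}{2}$ ($x{\left(q \right)} = \left(-7\right) \frac{1}{2} = - \frac{7}{2}$)
$D{\left(z,K \right)} = -9 + \frac{1}{173 + K}$ ($D{\left(z,K \right)} = -9 + \frac{1}{76 + \left(K + 97\right)} = -9 + \frac{1}{76 + \left(97 + K\right)} = -9 + \frac{1}{173 + K}$)
$k{\left(Y \right)} = \frac{-33 + Y}{83 + Y}$
$\frac{1}{D{\left(70,15 \right)} + k{\left(x{\left(0 + 1 \right)} \right)}} = \frac{1}{\frac{-1556 - 135}{173 + 15} + \frac{-33 - \frac{7}{2}}{83 - \frac{7}{2}}} = \frac{1}{\frac{-1556 - 135}{188} + \frac{1}{\frac{159}{2}} \left(- \frac{73}{2}\right)} = \frac{1}{\frac{1}{188} \left(-1691\right) + \frac{2}{159} \left(- \frac{73}{2}\right)} = \frac{1}{- \frac{1691}{188} - \frac{73}{159}} = \frac{1}{- \frac{282593}{29892}} = - \frac{29892}{282593}$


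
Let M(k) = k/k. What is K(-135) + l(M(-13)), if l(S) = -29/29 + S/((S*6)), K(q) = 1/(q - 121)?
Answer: -643/768 ≈ -0.83724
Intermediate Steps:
K(q) = 1/(-121 + q)
M(k) = 1
l(S) = -⅚ (l(S) = -29*1/29 + S/((6*S)) = -1 + S*(1/(6*S)) = -1 + ⅙ = -⅚)
K(-135) + l(M(-13)) = 1/(-121 - 135) - ⅚ = 1/(-256) - ⅚ = -1/256 - ⅚ = -643/768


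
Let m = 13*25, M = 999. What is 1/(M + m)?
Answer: 1/1324 ≈ 0.00075529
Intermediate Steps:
m = 325
1/(M + m) = 1/(999 + 325) = 1/1324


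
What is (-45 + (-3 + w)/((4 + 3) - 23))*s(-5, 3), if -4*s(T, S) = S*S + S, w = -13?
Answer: 132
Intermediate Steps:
s(T, S) = -S/4 - S**2/4 (s(T, S) = -(S*S + S)/4 = -(S**2 + S)/4 = -(S + S**2)/4 = -S/4 - S**2/4)
(-45 + (-3 + w)/((4 + 3) - 23))*s(-5, 3) = (-45 + (-3 - 13)/((4 + 3) - 23))*(-1/4*3*(1 + 3)) = (-45 - 16/(7 - 23))*(-1/4*3*4) = (-45 - 16/(-16))*(-3) = (-45 - 16*(-1/16))*(-3) = (-45 + 1)*(-3) = -44*(-3) = 132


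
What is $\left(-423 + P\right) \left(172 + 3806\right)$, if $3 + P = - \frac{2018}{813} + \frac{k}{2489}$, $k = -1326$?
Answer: $- \frac{1151148497772}{674519} \approx -1.7066 \cdot 10^{6}$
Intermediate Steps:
$P = - \frac{12171511}{2023557}$ ($P = -3 - \left(\frac{1326}{2489} + \frac{2018}{813}\right) = -3 - \frac{6100840}{2023557} = - \frac{12171511}{2023557} \approx -6.0149$)
$\left(-423 + P\right) \left(172 + 3806\right) = \left(-423 - \frac{12171511}{2023557}\right) \left(172 + 3806\right) = \left(- \frac{868136122}{2023557}\right) 3978 = - \frac{1151148497772}{674519}$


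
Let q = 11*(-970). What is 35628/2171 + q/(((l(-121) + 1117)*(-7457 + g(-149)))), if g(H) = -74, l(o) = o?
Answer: 133632187349/8142200898 ≈ 16.412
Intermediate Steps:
q = -10670
35628/2171 + q/(((l(-121) + 1117)*(-7457 + g(-149)))) = 35628/2171 - 10670*1/((-7457 - 74)*(-121 + 1117)) = 35628*(1/2171) - 10670/(996*(-7531)) = 35628/2171 - 10670/(-7500876) = 35628/2171 - 10670*(-1/7500876) = 35628/2171 + 5335/3750438 = 133632187349/8142200898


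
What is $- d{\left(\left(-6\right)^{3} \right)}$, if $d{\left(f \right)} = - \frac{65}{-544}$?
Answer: $- \frac{65}{544} \approx -0.11949$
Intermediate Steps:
$d{\left(f \right)} = \frac{65}{544}$ ($d{\left(f \right)} = \left(-65\right) \left(- \frac{1}{544}\right) = \frac{65}{544}$)
$- d{\left(\left(-6\right)^{3} \right)} = \left(-1\right) \frac{65}{544} = - \frac{65}{544}$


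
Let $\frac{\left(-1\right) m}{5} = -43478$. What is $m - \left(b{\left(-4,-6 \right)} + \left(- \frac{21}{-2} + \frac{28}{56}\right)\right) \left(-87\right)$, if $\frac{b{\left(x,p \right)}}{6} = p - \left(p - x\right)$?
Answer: $216259$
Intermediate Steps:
$b{\left(x,p \right)} = 6 x$ ($b{\left(x,p \right)} = 6 \left(p - \left(p - x\right)\right) = 6 x$)
$m = 217390$ ($m = \left(-5\right) \left(-43478\right) = 217390$)
$m - \left(b{\left(-4,-6 \right)} + \left(- \frac{21}{-2} + \frac{28}{56}\right)\right) \left(-87\right) = 217390 - \left(6 \left(-4\right) + \left(- \frac{21}{-2} + \frac{28}{56}\right)\right) \left(-87\right) = 217390 - \left(-24 + \left(\left(-21\right) \left(- \frac{1}{2}\right) + 28 \cdot \frac{1}{56}\right)\right) \left(-87\right) = 217390 - \left(-24 + \left(\frac{21}{2} + \frac{1}{2}\right)\right) \left(-87\right) = 217390 - \left(-24 + 11\right) \left(-87\right) = 217390 - \left(-13\right) \left(-87\right) = 217390 - 1131 = 216259$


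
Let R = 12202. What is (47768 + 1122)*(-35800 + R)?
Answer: -1153706220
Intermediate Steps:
(47768 + 1122)*(-35800 + R) = (47768 + 1122)*(-35800 + 12202) = 48890*(-23598) = -1153706220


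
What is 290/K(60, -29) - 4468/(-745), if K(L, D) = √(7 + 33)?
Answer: 4468/745 + 29*√10/2 ≈ 51.850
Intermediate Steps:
K(L, D) = 2*√10 (K(L, D) = √40 = 2*√10)
290/K(60, -29) - 4468/(-745) = 290/((2*√10)) - 4468/(-745) = 290*(√10/20) - 4468*(-1/745) = 29*√10/2 + 4468/745 = 4468/745 + 29*√10/2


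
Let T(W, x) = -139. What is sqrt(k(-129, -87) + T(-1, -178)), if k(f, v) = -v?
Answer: 2*I*sqrt(13) ≈ 7.2111*I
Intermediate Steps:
sqrt(k(-129, -87) + T(-1, -178)) = sqrt(-1*(-87) - 139) = sqrt(87 - 139) = sqrt(-52) = 2*I*sqrt(13)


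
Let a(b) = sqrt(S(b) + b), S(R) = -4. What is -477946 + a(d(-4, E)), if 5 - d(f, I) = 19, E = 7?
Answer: -477946 + 3*I*sqrt(2) ≈ -4.7795e+5 + 4.2426*I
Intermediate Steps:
d(f, I) = -14 (d(f, I) = 5 - 1*19 = 5 - 19 = -14)
a(b) = sqrt(-4 + b)
-477946 + a(d(-4, E)) = -477946 + sqrt(-4 - 14) = -477946 + sqrt(-18) = -477946 + 3*I*sqrt(2)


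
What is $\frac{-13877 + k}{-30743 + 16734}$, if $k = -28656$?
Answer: $\frac{42533}{14009} \approx 3.0361$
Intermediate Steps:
$\frac{-13877 + k}{-30743 + 16734} = \frac{-13877 - 28656}{-30743 + 16734} = - \frac{42533}{-14009} = \left(-42533\right) \left(- \frac{1}{14009}\right) = \frac{42533}{14009}$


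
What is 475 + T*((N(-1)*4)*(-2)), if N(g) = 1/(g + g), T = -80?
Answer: 155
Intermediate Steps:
N(g) = 1/(2*g)
475 + T*((N(-1)*4)*(-2)) = 475 - 80*((½)/(-1))*4*(-2) = 475 - 80*((½)*(-1))*4*(-2) = 475 - 80*(-½*4)*(-2) = 475 - (-160)*(-2) = 475 - 80*4 = 475 - 320 = 155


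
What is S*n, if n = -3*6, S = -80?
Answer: 1440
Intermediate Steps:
n = -18
S*n = -80*(-18) = 1440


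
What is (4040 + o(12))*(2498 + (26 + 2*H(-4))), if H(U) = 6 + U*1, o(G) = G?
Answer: 10243456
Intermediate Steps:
H(U) = 6 + U
(4040 + o(12))*(2498 + (26 + 2*H(-4))) = (4040 + 12)*(2498 + (26 + 2*(6 - 4))) = 4052*(2498 + (26 + 2*2)) = 4052*(2498 + (26 + 4)) = 4052*(2498 + 30) = 4052*2528 = 10243456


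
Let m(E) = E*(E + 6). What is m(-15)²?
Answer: 18225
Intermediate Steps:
m(E) = E*(6 + E)
m(-15)² = (-15*(6 - 15))² = (-15*(-9))² = 135² = 18225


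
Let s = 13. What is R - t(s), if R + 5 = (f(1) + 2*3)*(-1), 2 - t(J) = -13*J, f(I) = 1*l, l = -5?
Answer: -177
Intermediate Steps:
f(I) = -5 (f(I) = 1*(-5) = -5)
t(J) = 2 + 13*J (t(J) = 2 - (-13)*J = 2 + 13*J)
R = -6 (R = -5 + (-5 + 2*3)*(-1) = -5 + (-5 + 6)*(-1) = -5 + 1*(-1) = -5 - 1 = -6)
R - t(s) = -6 - (2 + 13*13) = -6 - (2 + 169) = -6 - 1*171 = -6 - 171 = -177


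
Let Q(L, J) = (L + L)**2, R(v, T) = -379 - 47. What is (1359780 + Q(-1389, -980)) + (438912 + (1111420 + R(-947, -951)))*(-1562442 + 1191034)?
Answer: -575638410584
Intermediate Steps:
R(v, T) = -426
Q(L, J) = 4*L**2 (Q(L, J) = (2*L)**2 = 4*L**2)
(1359780 + Q(-1389, -980)) + (438912 + (1111420 + R(-947, -951)))*(-1562442 + 1191034) = (1359780 + 4*(-1389)**2) + (438912 + (1111420 - 426))*(-1562442 + 1191034) = (1359780 + 4*1929321) + (438912 + 1110994)*(-371408) = (1359780 + 7717284) + 1549906*(-371408) = 9077064 - 575647487648 = -575638410584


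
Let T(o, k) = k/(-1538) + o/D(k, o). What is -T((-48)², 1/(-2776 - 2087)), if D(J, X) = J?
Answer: 83800642687487/7479294 ≈ 1.1204e+7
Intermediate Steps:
T(o, k) = -k/1538 + o/k (T(o, k) = k/(-1538) + o/k = k*(-1/1538) + o/k = -k/1538 + o/k)
-T((-48)², 1/(-2776 - 2087)) = -(-1/(1538*(-2776 - 2087)) + (-48)²/(1/(-2776 - 2087))) = -(-1/1538/(-4863) + 2304/(1/(-4863))) = -(-1/1538*(-1/4863) + 2304/(-1/4863)) = -(1/7479294 + 2304*(-4863)) = -(1/7479294 - 11204352) = -1*(-83800642687487/7479294) = 83800642687487/7479294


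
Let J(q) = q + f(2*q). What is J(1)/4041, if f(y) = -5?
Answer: -4/4041 ≈ -0.00098985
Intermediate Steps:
J(q) = -5 + q (J(q) = q - 5 = -5 + q)
J(1)/4041 = (-5 + 1)/4041 = -4*1/4041 = -4/4041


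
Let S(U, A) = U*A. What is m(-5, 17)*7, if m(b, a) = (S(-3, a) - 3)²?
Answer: 20412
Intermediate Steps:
S(U, A) = A*U
m(b, a) = (-3 - 3*a)² (m(b, a) = (a*(-3) - 3)² = (-3*a - 3)² = (-3 - 3*a)²)
m(-5, 17)*7 = (9*(1 + 17)²)*7 = (9*18²)*7 = (9*324)*7 = 2916*7 = 20412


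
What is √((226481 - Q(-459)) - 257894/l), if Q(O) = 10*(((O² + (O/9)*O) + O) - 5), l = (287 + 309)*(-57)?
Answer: I*√608720099418942/16986 ≈ 1452.5*I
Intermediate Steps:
l = -33972 (l = 596*(-57) = -33972)
Q(O) = -50 + 10*O + 100*O²/9 (Q(O) = 10*(((O² + (O*(⅑))*O) + O) - 5) = 10*(((O² + (O/9)*O) + O) - 5) = 10*(((O² + O²/9) + O) - 5) = 10*((10*O²/9 + O) - 5) = 10*((O + 10*O²/9) - 5) = 10*(-5 + O + 10*O²/9) = -50 + 10*O + 100*O²/9)
√((226481 - Q(-459)) - 257894/l) = √((226481 - (-50 + 10*(-459) + (100/9)*(-459)²)) - 257894/(-33972)) = √((226481 - (-50 - 4590 + (100/9)*210681)) - 257894*(-1/33972)) = √((226481 - (-50 - 4590 + 2340900)) + 128947/16986) = √((226481 - 1*2336260) + 128947/16986) = √((226481 - 2336260) + 128947/16986) = √(-2109779 + 128947/16986) = √(-35836577147/16986) = I*√608720099418942/16986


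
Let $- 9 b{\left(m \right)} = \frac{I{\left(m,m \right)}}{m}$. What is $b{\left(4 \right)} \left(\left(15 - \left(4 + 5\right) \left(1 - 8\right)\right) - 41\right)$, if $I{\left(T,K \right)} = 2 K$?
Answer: $- \frac{74}{9} \approx -8.2222$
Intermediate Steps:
$b{\left(m \right)} = - \frac{2}{9}$ ($b{\left(m \right)} = - \frac{2 m \frac{1}{m}}{9} = \left(- \frac{1}{9}\right) 2 = - \frac{2}{9}$)
$b{\left(4 \right)} \left(\left(15 - \left(4 + 5\right) \left(1 - 8\right)\right) - 41\right) = - \frac{2 \left(\left(15 - \left(4 + 5\right) \left(1 - 8\right)\right) - 41\right)}{9} = - \frac{2 \left(\left(15 - 9 \left(-7\right)\right) - 41\right)}{9} = - \frac{2 \left(\left(15 - -63\right) - 41\right)}{9} = - \frac{2 \left(\left(15 + 63\right) - 41\right)}{9} = - \frac{2 \left(78 - 41\right)}{9} = \left(- \frac{2}{9}\right) 37 = - \frac{74}{9}$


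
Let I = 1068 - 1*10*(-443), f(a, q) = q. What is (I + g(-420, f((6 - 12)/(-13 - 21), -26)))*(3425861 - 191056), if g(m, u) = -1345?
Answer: 13434145165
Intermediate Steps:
I = 5498 (I = 1068 - 10*(-443) = 1068 + 4430 = 5498)
(I + g(-420, f((6 - 12)/(-13 - 21), -26)))*(3425861 - 191056) = (5498 - 1345)*(3425861 - 191056) = 4153*3234805 = 13434145165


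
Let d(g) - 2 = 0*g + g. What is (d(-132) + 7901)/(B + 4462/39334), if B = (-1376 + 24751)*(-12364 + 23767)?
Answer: 8043803/275902261874 ≈ 2.9155e-5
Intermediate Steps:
B = 266545125 (B = 23375*11403 = 266545125)
d(g) = 2 + g (d(g) = 2 + (0*g + g) = 2 + (0 + g) = 2 + g)
(d(-132) + 7901)/(B + 4462/39334) = ((2 - 132) + 7901)/(266545125 + 4462/39334) = (-130 + 7901)/(266545125 + 4462*(1/39334)) = 7771/(266545125 + 2231/19667) = 7771/(5242142975606/19667) = 7771*(19667/5242142975606) = 8043803/275902261874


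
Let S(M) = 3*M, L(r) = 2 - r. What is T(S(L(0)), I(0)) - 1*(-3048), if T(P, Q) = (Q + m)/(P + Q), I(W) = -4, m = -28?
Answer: 3032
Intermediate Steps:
T(P, Q) = (-28 + Q)/(P + Q) (T(P, Q) = (Q - 28)/(P + Q) = (-28 + Q)/(P + Q))
T(S(L(0)), I(0)) - 1*(-3048) = (-28 - 4)/(3*(2 - 1*0) - 4) - 1*(-3048) = -32/(3*(2 + 0) - 4) + 3048 = -32/(3*2 - 4) + 3048 = -32/(6 - 4) + 3048 = -32/2 + 3048 = (½)*(-32) + 3048 = -16 + 3048 = 3032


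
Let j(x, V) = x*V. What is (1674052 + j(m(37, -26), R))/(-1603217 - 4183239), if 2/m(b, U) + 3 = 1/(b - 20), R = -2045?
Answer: -644401/2225560 ≈ -0.28955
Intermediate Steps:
m(b, U) = 2/(-3 + 1/(-20 + b)) (m(b, U) = 2/(-3 + 1/(b - 20)) = 2/(-3 + 1/(-20 + b)))
j(x, V) = V*x
(1674052 + j(m(37, -26), R))/(-1603217 - 4183239) = (1674052 - 4090*(20 - 1*37)/(-61 + 3*37))/(-1603217 - 4183239) = (1674052 - 4090*(20 - 37)/(-61 + 111))/(-5786456) = (1674052 - 4090*(-17)/50)*(-1/5786456) = (1674052 - 2045*(-17/25))*(-1/5786456) = (1674052 + 6953/5)*(-1/5786456) = (8377213/5)*(-1/5786456) = -644401/2225560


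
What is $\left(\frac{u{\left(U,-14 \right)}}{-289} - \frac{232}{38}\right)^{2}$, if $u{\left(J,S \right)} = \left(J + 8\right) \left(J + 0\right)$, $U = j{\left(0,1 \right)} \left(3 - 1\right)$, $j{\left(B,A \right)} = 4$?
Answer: $\frac{1292833936}{30151081} \approx 42.879$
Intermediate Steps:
$U = 8$ ($U = 4 \left(3 - 1\right) = 4 \cdot 2 = 8$)
$u{\left(J,S \right)} = J \left(8 + J\right)$ ($u{\left(J,S \right)} = \left(8 + J\right) J = J \left(8 + J\right)$)
$\left(\frac{u{\left(U,-14 \right)}}{-289} - \frac{232}{38}\right)^{2} = \left(\frac{8 \left(8 + 8\right)}{-289} - \frac{232}{38}\right)^{2} = \left(8 \cdot 16 \left(- \frac{1}{289}\right) - \frac{116}{19}\right)^{2} = \left(128 \left(- \frac{1}{289}\right) - \frac{116}{19}\right)^{2} = \left(- \frac{128}{289} - \frac{116}{19}\right)^{2} = \left(- \frac{35956}{5491}\right)^{2} = \frac{1292833936}{30151081}$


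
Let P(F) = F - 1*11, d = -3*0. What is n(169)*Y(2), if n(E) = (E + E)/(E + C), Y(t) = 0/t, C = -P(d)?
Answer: 0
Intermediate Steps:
d = 0
P(F) = -11 + F (P(F) = F - 11 = -11 + F)
C = 11 (C = -(-11 + 0) = -1*(-11) = 11)
Y(t) = 0
n(E) = 2*E/(11 + E) (n(E) = (E + E)/(E + 11) = (2*E)/(11 + E) = 2*E/(11 + E))
n(169)*Y(2) = (2*169/(11 + 169))*0 = (2*169/180)*0 = (2*169*(1/180))*0 = (169/90)*0 = 0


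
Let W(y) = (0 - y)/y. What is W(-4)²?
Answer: 1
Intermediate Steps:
W(y) = -1 (W(y) = (-y)/y = -1)
W(-4)² = (-1)² = 1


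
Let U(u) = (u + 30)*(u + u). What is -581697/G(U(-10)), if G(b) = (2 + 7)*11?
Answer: -64633/11 ≈ -5875.7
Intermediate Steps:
U(u) = 2*u*(30 + u) (U(u) = (30 + u)*(2*u) = 2*u*(30 + u))
G(b) = 99 (G(b) = 9*11 = 99)
-581697/G(U(-10)) = -581697/99 = -581697*1/99 = -64633/11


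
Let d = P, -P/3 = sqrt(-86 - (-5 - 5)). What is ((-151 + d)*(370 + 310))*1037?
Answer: -106479160 - 4230960*I*sqrt(19) ≈ -1.0648e+8 - 1.8442e+7*I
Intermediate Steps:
P = -6*I*sqrt(19) (P = -3*sqrt(-86 - (-5 - 5)) = -3*sqrt(-86 - 1*(-10)) = -3*sqrt(-86 + 10) = -6*I*sqrt(19) ≈ -26.153*I)
d = -6*I*sqrt(19) ≈ -26.153*I
((-151 + d)*(370 + 310))*1037 = ((-151 - 6*I*sqrt(19))*(370 + 310))*1037 = ((-151 - 6*I*sqrt(19))*680)*1037 = (-102680 - 4080*I*sqrt(19))*1037 = -106479160 - 4230960*I*sqrt(19)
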